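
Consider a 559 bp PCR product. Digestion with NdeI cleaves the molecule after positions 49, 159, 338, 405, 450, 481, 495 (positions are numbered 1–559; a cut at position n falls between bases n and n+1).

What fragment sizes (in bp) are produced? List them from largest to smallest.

Linear molecule, 7 cuts → 8 fragments:
  49 − 0 = 49 bp
  159 − 49 = 110 bp
  338 − 159 = 179 bp
  405 − 338 = 67 bp
  450 − 405 = 45 bp
  481 − 450 = 31 bp
  495 − 481 = 14 bp
  559 − 495 = 64 bp
Sorted largest to smallest: 179, 110, 67, 64, 49, 45, 31, 14 bp.

179, 110, 67, 64, 49, 45, 31, 14 bp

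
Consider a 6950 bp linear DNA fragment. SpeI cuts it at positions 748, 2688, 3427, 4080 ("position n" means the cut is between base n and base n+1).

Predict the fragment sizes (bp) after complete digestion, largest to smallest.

2870, 1940, 748, 739, 653 bp

Linear molecule, 4 cuts → 5 fragments:
  748 − 0 = 748 bp
  2688 − 748 = 1940 bp
  3427 − 2688 = 739 bp
  4080 − 3427 = 653 bp
  6950 − 4080 = 2870 bp
Sorted largest to smallest: 2870, 1940, 748, 739, 653 bp.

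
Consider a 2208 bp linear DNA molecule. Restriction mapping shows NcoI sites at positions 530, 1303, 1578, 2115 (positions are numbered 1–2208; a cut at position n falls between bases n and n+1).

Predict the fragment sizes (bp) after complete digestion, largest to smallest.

Linear molecule, 4 cuts → 5 fragments:
  530 − 0 = 530 bp
  1303 − 530 = 773 bp
  1578 − 1303 = 275 bp
  2115 − 1578 = 537 bp
  2208 − 2115 = 93 bp
Sorted largest to smallest: 773, 537, 530, 275, 93 bp.

773, 537, 530, 275, 93 bp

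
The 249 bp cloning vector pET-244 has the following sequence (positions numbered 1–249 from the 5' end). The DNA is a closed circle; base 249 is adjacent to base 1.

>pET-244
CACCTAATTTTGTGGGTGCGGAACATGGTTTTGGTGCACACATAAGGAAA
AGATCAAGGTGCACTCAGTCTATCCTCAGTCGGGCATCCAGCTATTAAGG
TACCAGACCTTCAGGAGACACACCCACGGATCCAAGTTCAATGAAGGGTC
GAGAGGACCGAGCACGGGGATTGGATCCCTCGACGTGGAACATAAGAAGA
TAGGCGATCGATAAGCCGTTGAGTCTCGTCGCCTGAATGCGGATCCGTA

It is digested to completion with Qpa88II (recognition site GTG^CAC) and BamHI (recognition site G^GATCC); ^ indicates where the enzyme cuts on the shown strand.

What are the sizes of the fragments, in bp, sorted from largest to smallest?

Qpa88II sites (GTGCAC) start at positions 34, 59.
Qpa88II cuts after base 3 of each site, so after positions 36, 61.
BamHI sites (GGATCC) start at positions 128, 173, 241.
BamHI cuts after the first base of each site, so after positions 128, 173, 241.
Combined cut positions: 36, 61, 128, 173, 241.
Circular molecule, 5 cuts → 5 fragments:
  37–61 → 25 bp
  62–128 → 67 bp
  129–173 → 45 bp
  174–241 → 68 bp
  242–249 then 1–36 → 8 + 36 = 44 bp
Sorted largest to smallest: 68, 67, 45, 44, 25 bp.

68, 67, 45, 44, 25 bp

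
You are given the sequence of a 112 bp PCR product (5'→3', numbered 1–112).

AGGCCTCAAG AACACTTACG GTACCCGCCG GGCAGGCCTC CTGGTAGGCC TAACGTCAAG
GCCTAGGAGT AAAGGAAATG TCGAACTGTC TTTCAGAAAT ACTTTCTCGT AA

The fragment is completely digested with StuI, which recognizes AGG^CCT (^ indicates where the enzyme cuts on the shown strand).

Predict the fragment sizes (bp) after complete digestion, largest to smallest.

51, 33, 13, 12, 3 bp

StuI sites (AGGCCT) start at positions 1, 34, 46, 59.
StuI cuts after base 3 of each site, so after positions 3, 36, 48, 61.
Linear molecule, 4 cuts → 5 fragments:
  1–3 → 3 bp
  4–36 → 33 bp
  37–48 → 12 bp
  49–61 → 13 bp
  62–112 → 51 bp
Sorted largest to smallest: 51, 33, 13, 12, 3 bp.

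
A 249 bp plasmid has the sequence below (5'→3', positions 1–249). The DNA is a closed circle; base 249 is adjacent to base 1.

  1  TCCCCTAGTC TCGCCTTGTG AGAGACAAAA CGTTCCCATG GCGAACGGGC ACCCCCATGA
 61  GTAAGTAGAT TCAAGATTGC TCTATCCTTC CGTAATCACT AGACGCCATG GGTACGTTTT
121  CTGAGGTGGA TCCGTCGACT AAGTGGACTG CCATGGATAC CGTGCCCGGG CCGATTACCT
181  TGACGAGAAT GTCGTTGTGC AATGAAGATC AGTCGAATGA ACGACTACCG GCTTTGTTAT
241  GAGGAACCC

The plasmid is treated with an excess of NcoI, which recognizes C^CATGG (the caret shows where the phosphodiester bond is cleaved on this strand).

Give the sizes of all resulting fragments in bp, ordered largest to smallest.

134, 70, 45 bp

NcoI sites (CCATGG) start at positions 36, 106, 151.
NcoI cuts after the first base of each site, so after positions 36, 106, 151.
Circular molecule, 3 cuts → 3 fragments:
  37–106 → 70 bp
  107–151 → 45 bp
  152–249 then 1–36 → 98 + 36 = 134 bp
Sorted largest to smallest: 134, 70, 45 bp.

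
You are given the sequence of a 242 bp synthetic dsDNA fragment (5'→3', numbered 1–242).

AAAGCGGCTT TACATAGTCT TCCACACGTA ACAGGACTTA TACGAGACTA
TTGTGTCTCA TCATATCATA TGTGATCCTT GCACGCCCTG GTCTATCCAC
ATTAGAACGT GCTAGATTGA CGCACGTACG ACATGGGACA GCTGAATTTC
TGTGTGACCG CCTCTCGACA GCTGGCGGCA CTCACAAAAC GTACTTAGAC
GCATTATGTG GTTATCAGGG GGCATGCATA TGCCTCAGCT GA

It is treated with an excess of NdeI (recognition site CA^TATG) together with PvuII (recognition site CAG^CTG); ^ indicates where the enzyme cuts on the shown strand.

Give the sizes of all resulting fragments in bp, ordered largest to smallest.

NdeI sites (CATATG) start at positions 67, 227.
NdeI cuts after base 2 of each site, so after positions 68, 228.
PvuII sites (CAGCTG) start at positions 139, 169, 236.
PvuII cuts after base 3 of each site, so after positions 141, 171, 238.
Combined cut positions: 68, 141, 171, 228, 238.
Linear molecule, 5 cuts → 6 fragments:
  1–68 → 68 bp
  69–141 → 73 bp
  142–171 → 30 bp
  172–228 → 57 bp
  229–238 → 10 bp
  239–242 → 4 bp
Sorted largest to smallest: 73, 68, 57, 30, 10, 4 bp.

73, 68, 57, 30, 10, 4 bp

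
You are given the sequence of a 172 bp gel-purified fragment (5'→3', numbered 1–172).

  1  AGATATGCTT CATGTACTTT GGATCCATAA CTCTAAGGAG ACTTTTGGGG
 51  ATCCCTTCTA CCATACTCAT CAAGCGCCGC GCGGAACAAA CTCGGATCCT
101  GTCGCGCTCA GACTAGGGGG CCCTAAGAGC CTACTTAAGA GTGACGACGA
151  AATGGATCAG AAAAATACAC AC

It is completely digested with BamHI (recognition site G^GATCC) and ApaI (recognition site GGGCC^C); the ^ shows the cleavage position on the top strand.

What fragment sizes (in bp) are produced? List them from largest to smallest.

50, 45, 28, 28, 21 bp

BamHI sites (GGATCC) start at positions 21, 49, 94.
BamHI cuts after the first base of each site, so after positions 21, 49, 94.
The ApaI site (GGGCCC) starts at position 118.
ApaI cuts after base 5 of each site (before the last base), so after position 122.
Combined cut positions: 21, 49, 94, 122.
Linear molecule, 4 cuts → 5 fragments:
  1–21 → 21 bp
  22–49 → 28 bp
  50–94 → 45 bp
  95–122 → 28 bp
  123–172 → 50 bp
Sorted largest to smallest: 50, 45, 28, 28, 21 bp.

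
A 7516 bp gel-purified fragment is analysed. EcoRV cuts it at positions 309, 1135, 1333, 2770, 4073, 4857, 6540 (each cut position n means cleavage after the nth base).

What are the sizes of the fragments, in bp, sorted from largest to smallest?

1683, 1437, 1303, 976, 826, 784, 309, 198 bp

Linear molecule, 7 cuts → 8 fragments:
  309 − 0 = 309 bp
  1135 − 309 = 826 bp
  1333 − 1135 = 198 bp
  2770 − 1333 = 1437 bp
  4073 − 2770 = 1303 bp
  4857 − 4073 = 784 bp
  6540 − 4857 = 1683 bp
  7516 − 6540 = 976 bp
Sorted largest to smallest: 1683, 1437, 1303, 976, 826, 784, 309, 198 bp.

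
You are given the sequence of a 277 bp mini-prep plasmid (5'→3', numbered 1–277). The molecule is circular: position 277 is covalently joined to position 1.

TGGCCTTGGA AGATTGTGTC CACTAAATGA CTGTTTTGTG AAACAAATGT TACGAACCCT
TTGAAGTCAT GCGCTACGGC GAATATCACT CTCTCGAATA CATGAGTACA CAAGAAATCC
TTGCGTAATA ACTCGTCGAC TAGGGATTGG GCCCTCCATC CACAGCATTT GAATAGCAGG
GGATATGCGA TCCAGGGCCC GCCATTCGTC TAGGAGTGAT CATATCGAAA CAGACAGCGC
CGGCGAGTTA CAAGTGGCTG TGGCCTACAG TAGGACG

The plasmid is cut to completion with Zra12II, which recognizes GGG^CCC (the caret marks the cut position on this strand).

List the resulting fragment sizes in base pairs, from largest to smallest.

231, 46 bp

Zra12II sites (GGGCCC) start at positions 149, 195.
Zra12II cuts after base 3 of each site, so after positions 151, 197.
Circular molecule, 2 cuts → 2 fragments:
  152–197 → 46 bp
  198–277 then 1–151 → 80 + 151 = 231 bp
Sorted largest to smallest: 231, 46 bp.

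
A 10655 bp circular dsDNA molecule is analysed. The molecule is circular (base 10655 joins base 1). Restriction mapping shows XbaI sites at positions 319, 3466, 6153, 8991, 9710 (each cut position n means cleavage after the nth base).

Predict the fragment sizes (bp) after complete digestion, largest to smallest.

3147, 2838, 2687, 1264, 719 bp

Circular molecule, 5 cuts → 5 fragments:
  3466 − 319 = 3147 bp
  6153 − 3466 = 2687 bp
  8991 − 6153 = 2838 bp
  9710 − 8991 = 719 bp
  wrap: 10655 − 9710 + 319 = 1264 bp
Sorted largest to smallest: 3147, 2838, 2687, 1264, 719 bp.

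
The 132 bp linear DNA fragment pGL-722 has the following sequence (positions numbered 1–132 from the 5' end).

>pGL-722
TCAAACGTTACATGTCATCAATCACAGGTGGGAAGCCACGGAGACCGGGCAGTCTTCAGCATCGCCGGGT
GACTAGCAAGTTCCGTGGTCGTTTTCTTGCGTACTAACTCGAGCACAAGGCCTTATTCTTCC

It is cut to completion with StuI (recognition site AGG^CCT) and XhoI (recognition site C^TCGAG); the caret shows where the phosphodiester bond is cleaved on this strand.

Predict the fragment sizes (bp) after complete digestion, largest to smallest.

The StuI site (AGGCCT) starts at position 118.
StuI cuts after base 3 of each site, so after position 120.
The XhoI site (CTCGAG) starts at position 108.
XhoI cuts after the first base of each site, so after position 108.
Combined cut positions: 108, 120.
Linear molecule, 2 cuts → 3 fragments:
  1–108 → 108 bp
  109–120 → 12 bp
  121–132 → 12 bp
Sorted largest to smallest: 108, 12, 12 bp.

108, 12, 12 bp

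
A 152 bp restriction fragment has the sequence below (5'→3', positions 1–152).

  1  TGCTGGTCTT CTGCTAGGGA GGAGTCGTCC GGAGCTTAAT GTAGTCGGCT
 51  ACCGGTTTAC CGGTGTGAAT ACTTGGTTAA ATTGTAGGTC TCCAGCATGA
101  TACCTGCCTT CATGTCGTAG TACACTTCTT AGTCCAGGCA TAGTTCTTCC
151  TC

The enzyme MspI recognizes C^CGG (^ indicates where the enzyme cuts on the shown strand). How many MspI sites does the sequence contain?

CCGG occurs starting at positions 29, 52, 60.
MspI cuts at 3 sites.

3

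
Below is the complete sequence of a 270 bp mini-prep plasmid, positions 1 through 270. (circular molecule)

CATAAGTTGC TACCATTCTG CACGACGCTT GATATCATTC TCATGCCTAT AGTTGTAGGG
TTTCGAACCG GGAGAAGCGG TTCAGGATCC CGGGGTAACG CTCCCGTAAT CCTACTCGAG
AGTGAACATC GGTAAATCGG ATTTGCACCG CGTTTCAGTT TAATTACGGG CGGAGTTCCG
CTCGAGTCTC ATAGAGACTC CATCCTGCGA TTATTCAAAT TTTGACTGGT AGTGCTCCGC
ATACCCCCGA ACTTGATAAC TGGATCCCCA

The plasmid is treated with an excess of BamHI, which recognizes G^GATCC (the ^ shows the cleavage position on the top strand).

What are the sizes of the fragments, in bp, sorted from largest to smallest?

BamHI sites (GGATCC) start at positions 85, 262.
BamHI cuts after the first base of each site, so after positions 85, 262.
Circular molecule, 2 cuts → 2 fragments:
  86–262 → 177 bp
  263–270 then 1–85 → 8 + 85 = 93 bp
Sorted largest to smallest: 177, 93 bp.

177, 93 bp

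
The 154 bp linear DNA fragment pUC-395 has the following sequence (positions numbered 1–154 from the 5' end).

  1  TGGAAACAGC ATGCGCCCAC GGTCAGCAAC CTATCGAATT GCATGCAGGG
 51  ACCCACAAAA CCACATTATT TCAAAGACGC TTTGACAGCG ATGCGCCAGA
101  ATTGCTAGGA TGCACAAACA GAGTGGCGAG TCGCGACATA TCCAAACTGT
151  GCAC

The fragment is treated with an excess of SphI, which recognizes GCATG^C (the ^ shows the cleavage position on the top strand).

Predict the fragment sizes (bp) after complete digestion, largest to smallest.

109, 32, 13 bp

SphI sites (GCATGC) start at positions 9, 41.
SphI cuts after base 5 of each site (before the last base), so after positions 13, 45.
Linear molecule, 2 cuts → 3 fragments:
  1–13 → 13 bp
  14–45 → 32 bp
  46–154 → 109 bp
Sorted largest to smallest: 109, 32, 13 bp.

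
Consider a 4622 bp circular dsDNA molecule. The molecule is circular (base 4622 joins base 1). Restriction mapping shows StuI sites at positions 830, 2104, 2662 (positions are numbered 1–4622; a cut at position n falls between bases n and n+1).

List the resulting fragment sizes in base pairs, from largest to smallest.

Circular molecule, 3 cuts → 3 fragments:
  2104 − 830 = 1274 bp
  2662 − 2104 = 558 bp
  wrap: 4622 − 2662 + 830 = 2790 bp
Sorted largest to smallest: 2790, 1274, 558 bp.

2790, 1274, 558 bp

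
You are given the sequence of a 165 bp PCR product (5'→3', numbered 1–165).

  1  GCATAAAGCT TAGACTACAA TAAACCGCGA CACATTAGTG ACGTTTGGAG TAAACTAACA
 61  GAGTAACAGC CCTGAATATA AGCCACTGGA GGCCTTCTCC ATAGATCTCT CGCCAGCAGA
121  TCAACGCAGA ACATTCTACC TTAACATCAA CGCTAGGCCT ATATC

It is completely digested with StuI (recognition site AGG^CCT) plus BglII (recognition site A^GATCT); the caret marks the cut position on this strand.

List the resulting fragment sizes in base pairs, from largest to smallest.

92, 54, 11, 8 bp

StuI sites (AGGCCT) start at positions 90, 155.
StuI cuts after base 3 of each site, so after positions 92, 157.
The BglII site (AGATCT) starts at position 103.
BglII cuts after the first base of each site, so after position 103.
Combined cut positions: 92, 103, 157.
Linear molecule, 3 cuts → 4 fragments:
  1–92 → 92 bp
  93–103 → 11 bp
  104–157 → 54 bp
  158–165 → 8 bp
Sorted largest to smallest: 92, 54, 11, 8 bp.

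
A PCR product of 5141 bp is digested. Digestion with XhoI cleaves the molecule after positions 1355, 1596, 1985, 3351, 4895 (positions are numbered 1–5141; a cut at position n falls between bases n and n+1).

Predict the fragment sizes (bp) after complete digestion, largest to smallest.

Linear molecule, 5 cuts → 6 fragments:
  1355 − 0 = 1355 bp
  1596 − 1355 = 241 bp
  1985 − 1596 = 389 bp
  3351 − 1985 = 1366 bp
  4895 − 3351 = 1544 bp
  5141 − 4895 = 246 bp
Sorted largest to smallest: 1544, 1366, 1355, 389, 246, 241 bp.

1544, 1366, 1355, 389, 246, 241 bp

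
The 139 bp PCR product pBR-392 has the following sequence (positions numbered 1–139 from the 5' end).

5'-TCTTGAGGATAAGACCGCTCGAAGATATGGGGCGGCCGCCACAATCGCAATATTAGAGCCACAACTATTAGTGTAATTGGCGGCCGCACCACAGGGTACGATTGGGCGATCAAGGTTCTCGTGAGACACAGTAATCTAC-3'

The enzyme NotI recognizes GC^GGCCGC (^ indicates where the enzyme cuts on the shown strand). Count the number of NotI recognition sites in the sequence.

GCGGCCGC occurs starting at positions 32, 80.
NotI cuts at 2 sites.

2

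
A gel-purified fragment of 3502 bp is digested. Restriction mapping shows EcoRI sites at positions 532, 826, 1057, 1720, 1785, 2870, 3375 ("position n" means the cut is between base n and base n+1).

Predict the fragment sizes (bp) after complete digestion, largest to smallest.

Linear molecule, 7 cuts → 8 fragments:
  532 − 0 = 532 bp
  826 − 532 = 294 bp
  1057 − 826 = 231 bp
  1720 − 1057 = 663 bp
  1785 − 1720 = 65 bp
  2870 − 1785 = 1085 bp
  3375 − 2870 = 505 bp
  3502 − 3375 = 127 bp
Sorted largest to smallest: 1085, 663, 532, 505, 294, 231, 127, 65 bp.

1085, 663, 532, 505, 294, 231, 127, 65 bp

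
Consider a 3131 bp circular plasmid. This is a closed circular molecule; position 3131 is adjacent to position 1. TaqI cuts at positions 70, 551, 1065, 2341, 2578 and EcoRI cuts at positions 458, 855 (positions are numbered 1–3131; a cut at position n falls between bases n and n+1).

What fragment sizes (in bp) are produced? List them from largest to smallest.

Combined cut positions (sorted): 70, 458, 551, 855, 1065, 2341, 2578.
Circular molecule, 7 cuts → 7 fragments:
  458 − 70 = 388 bp
  551 − 458 = 93 bp
  855 − 551 = 304 bp
  1065 − 855 = 210 bp
  2341 − 1065 = 1276 bp
  2578 − 2341 = 237 bp
  wrap: 3131 − 2578 + 70 = 623 bp
Sorted largest to smallest: 1276, 623, 388, 304, 237, 210, 93 bp.

1276, 623, 388, 304, 237, 210, 93 bp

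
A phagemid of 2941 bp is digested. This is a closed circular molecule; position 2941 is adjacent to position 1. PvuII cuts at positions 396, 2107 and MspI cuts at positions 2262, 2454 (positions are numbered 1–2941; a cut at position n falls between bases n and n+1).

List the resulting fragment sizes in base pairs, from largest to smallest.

Combined cut positions (sorted): 396, 2107, 2262, 2454.
Circular molecule, 4 cuts → 4 fragments:
  2107 − 396 = 1711 bp
  2262 − 2107 = 155 bp
  2454 − 2262 = 192 bp
  wrap: 2941 − 2454 + 396 = 883 bp
Sorted largest to smallest: 1711, 883, 192, 155 bp.

1711, 883, 192, 155 bp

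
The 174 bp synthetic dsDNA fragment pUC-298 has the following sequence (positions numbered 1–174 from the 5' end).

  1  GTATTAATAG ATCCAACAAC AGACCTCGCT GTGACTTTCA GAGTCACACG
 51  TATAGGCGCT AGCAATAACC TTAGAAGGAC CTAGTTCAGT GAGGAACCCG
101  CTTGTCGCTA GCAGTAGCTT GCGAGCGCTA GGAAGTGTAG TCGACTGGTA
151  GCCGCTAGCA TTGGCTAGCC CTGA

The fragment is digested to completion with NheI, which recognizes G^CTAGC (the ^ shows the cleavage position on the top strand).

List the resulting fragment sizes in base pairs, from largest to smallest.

58, 49, 47, 10, 10 bp

NheI sites (GCTAGC) start at positions 58, 107, 154, 164.
NheI cuts after the first base of each site, so after positions 58, 107, 154, 164.
Linear molecule, 4 cuts → 5 fragments:
  1–58 → 58 bp
  59–107 → 49 bp
  108–154 → 47 bp
  155–164 → 10 bp
  165–174 → 10 bp
Sorted largest to smallest: 58, 49, 47, 10, 10 bp.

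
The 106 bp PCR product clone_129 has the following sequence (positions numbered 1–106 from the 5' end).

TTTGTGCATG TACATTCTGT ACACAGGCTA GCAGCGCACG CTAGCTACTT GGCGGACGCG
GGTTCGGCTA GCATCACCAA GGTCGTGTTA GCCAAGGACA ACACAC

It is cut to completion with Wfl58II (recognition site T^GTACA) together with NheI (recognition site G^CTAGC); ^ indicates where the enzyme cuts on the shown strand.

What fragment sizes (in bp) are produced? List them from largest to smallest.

39, 27, 13, 9, 9, 9 bp

Wfl58II sites (TGTACA) start at positions 9, 18.
Wfl58II cuts after the first base of each site, so after positions 9, 18.
NheI sites (GCTAGC) start at positions 27, 40, 67.
NheI cuts after the first base of each site, so after positions 27, 40, 67.
Combined cut positions: 9, 18, 27, 40, 67.
Linear molecule, 5 cuts → 6 fragments:
  1–9 → 9 bp
  10–18 → 9 bp
  19–27 → 9 bp
  28–40 → 13 bp
  41–67 → 27 bp
  68–106 → 39 bp
Sorted largest to smallest: 39, 27, 13, 9, 9, 9 bp.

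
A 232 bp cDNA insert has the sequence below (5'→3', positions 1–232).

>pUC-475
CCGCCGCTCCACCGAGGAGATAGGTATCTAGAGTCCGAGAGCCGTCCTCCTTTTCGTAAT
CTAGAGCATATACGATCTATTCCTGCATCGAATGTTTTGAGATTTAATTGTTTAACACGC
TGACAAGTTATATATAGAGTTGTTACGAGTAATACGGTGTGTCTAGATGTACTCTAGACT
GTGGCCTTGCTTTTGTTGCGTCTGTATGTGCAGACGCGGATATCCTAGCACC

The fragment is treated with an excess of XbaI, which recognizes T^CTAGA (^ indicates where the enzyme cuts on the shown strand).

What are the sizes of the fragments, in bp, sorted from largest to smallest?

102, 59, 33, 27, 11 bp

XbaI sites (TCTAGA) start at positions 27, 60, 162, 173.
XbaI cuts after the first base of each site, so after positions 27, 60, 162, 173.
Linear molecule, 4 cuts → 5 fragments:
  1–27 → 27 bp
  28–60 → 33 bp
  61–162 → 102 bp
  163–173 → 11 bp
  174–232 → 59 bp
Sorted largest to smallest: 102, 59, 33, 27, 11 bp.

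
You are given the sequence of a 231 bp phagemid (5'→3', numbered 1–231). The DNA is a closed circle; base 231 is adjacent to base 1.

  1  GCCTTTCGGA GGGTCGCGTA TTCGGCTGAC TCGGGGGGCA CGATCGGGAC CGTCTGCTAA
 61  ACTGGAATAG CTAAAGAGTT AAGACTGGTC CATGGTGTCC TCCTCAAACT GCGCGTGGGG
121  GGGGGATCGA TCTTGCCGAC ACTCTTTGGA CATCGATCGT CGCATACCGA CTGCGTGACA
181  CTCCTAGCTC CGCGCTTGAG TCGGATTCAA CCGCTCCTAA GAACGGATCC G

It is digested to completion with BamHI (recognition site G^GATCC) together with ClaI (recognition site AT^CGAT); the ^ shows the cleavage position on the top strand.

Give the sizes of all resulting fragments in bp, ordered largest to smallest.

The BamHI site (GGATCC) starts at position 225.
BamHI cuts after the first base of each site, so after position 225.
ClaI sites (ATCGAT) start at positions 126, 152.
ClaI cuts after base 2 of each site, so after positions 127, 153.
Combined cut positions: 127, 153, 225.
Circular molecule, 3 cuts → 3 fragments:
  128–153 → 26 bp
  154–225 → 72 bp
  226–231 then 1–127 → 6 + 127 = 133 bp
Sorted largest to smallest: 133, 72, 26 bp.

133, 72, 26 bp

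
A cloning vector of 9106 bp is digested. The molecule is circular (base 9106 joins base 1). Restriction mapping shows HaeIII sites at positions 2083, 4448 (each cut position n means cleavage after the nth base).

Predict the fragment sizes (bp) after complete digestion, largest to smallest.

6741, 2365 bp

Circular molecule, 2 cuts → 2 fragments:
  4448 − 2083 = 2365 bp
  wrap: 9106 − 4448 + 2083 = 6741 bp
Sorted largest to smallest: 6741, 2365 bp.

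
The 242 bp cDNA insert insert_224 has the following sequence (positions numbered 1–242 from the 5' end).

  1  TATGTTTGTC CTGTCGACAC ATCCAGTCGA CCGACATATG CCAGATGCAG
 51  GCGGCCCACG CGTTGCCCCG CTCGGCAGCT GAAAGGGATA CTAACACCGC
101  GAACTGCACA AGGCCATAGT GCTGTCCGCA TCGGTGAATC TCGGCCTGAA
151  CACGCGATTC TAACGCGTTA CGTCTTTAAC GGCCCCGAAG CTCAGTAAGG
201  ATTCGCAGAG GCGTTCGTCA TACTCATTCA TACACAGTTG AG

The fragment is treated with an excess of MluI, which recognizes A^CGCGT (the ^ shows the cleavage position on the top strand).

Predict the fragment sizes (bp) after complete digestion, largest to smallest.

105, 79, 58 bp

MluI sites (ACGCGT) start at positions 58, 163.
MluI cuts after the first base of each site, so after positions 58, 163.
Linear molecule, 2 cuts → 3 fragments:
  1–58 → 58 bp
  59–163 → 105 bp
  164–242 → 79 bp
Sorted largest to smallest: 105, 79, 58 bp.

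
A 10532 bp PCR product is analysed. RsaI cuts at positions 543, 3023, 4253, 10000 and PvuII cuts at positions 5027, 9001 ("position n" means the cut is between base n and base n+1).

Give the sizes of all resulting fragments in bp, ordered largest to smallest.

3974, 2480, 1230, 999, 774, 543, 532 bp

Combined cut positions (sorted): 543, 3023, 4253, 5027, 9001, 10000.
Linear molecule, 6 cuts → 7 fragments:
  543 − 0 = 543 bp
  3023 − 543 = 2480 bp
  4253 − 3023 = 1230 bp
  5027 − 4253 = 774 bp
  9001 − 5027 = 3974 bp
  10000 − 9001 = 999 bp
  10532 − 10000 = 532 bp
Sorted largest to smallest: 3974, 2480, 1230, 999, 774, 543, 532 bp.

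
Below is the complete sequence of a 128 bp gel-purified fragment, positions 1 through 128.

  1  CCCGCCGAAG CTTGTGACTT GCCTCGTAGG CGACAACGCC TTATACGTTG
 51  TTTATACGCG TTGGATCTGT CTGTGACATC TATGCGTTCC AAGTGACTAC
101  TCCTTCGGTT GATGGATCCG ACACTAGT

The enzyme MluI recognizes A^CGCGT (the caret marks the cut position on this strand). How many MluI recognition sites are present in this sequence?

ACGCGT occurs starting at position 56.
MluI cuts at 1 site.

1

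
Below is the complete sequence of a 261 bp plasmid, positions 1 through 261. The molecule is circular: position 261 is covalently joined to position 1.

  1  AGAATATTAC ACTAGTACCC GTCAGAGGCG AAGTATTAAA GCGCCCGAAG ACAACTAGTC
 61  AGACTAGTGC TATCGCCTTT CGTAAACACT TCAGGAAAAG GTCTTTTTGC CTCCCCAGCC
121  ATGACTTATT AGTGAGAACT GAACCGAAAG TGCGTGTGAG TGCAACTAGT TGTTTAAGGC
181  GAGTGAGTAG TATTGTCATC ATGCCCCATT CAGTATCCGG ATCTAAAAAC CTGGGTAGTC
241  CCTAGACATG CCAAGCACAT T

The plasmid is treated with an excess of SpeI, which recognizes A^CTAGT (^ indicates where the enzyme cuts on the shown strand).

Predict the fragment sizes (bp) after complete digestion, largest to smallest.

SpeI sites (ACTAGT) start at positions 11, 54, 63, 165.
SpeI cuts after the first base of each site, so after positions 11, 54, 63, 165.
Circular molecule, 4 cuts → 4 fragments:
  12–54 → 43 bp
  55–63 → 9 bp
  64–165 → 102 bp
  166–261 then 1–11 → 96 + 11 = 107 bp
Sorted largest to smallest: 107, 102, 43, 9 bp.

107, 102, 43, 9 bp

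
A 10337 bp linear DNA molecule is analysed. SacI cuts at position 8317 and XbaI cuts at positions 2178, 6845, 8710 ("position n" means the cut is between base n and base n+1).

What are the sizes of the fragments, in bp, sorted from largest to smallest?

Combined cut positions (sorted): 2178, 6845, 8317, 8710.
Linear molecule, 4 cuts → 5 fragments:
  2178 − 0 = 2178 bp
  6845 − 2178 = 4667 bp
  8317 − 6845 = 1472 bp
  8710 − 8317 = 393 bp
  10337 − 8710 = 1627 bp
Sorted largest to smallest: 4667, 2178, 1627, 1472, 393 bp.

4667, 2178, 1627, 1472, 393 bp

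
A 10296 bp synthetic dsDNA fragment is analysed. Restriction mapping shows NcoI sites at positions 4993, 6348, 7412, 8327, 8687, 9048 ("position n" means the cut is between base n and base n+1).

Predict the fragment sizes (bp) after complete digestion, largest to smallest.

Linear molecule, 6 cuts → 7 fragments:
  4993 − 0 = 4993 bp
  6348 − 4993 = 1355 bp
  7412 − 6348 = 1064 bp
  8327 − 7412 = 915 bp
  8687 − 8327 = 360 bp
  9048 − 8687 = 361 bp
  10296 − 9048 = 1248 bp
Sorted largest to smallest: 4993, 1355, 1248, 1064, 915, 361, 360 bp.

4993, 1355, 1248, 1064, 915, 361, 360 bp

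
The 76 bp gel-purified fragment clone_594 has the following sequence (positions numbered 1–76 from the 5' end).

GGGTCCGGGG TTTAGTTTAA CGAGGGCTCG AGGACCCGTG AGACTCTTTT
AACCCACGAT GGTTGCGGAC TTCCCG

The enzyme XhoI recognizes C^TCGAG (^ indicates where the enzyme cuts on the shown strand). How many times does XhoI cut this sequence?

1

CTCGAG occurs starting at position 27.
XhoI cuts at 1 site.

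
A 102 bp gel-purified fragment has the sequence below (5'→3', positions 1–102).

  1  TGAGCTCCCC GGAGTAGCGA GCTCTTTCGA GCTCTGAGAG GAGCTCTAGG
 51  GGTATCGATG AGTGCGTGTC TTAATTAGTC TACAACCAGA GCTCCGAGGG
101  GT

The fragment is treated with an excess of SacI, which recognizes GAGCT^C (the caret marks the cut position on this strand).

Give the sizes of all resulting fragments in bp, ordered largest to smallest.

48, 17, 12, 10, 9, 6 bp

SacI sites (GAGCTC) start at positions 2, 19, 29, 41, 89.
SacI cuts after base 5 of each site (before the last base), so after positions 6, 23, 33, 45, 93.
Linear molecule, 5 cuts → 6 fragments:
  1–6 → 6 bp
  7–23 → 17 bp
  24–33 → 10 bp
  34–45 → 12 bp
  46–93 → 48 bp
  94–102 → 9 bp
Sorted largest to smallest: 48, 17, 12, 10, 9, 6 bp.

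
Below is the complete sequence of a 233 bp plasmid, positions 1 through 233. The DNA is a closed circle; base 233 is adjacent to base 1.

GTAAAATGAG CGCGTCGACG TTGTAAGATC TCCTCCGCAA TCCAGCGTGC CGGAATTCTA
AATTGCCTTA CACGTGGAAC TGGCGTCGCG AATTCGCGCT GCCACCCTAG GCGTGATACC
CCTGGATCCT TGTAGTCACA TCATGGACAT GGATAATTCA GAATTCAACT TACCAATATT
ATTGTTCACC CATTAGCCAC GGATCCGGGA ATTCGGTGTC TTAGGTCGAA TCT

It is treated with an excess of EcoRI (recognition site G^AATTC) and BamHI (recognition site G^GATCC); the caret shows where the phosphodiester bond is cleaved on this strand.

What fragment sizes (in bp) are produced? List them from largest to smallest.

EcoRI sites (GAATTC) start at positions 53, 90, 161, 209.
EcoRI cuts after the first base of each site, so after positions 53, 90, 161, 209.
BamHI sites (GGATCC) start at positions 124, 201.
BamHI cuts after the first base of each site, so after positions 124, 201.
Combined cut positions: 53, 90, 124, 161, 201, 209.
Circular molecule, 6 cuts → 6 fragments:
  54–90 → 37 bp
  91–124 → 34 bp
  125–161 → 37 bp
  162–201 → 40 bp
  202–209 → 8 bp
  210–233 then 1–53 → 24 + 53 = 77 bp
Sorted largest to smallest: 77, 40, 37, 37, 34, 8 bp.

77, 40, 37, 37, 34, 8 bp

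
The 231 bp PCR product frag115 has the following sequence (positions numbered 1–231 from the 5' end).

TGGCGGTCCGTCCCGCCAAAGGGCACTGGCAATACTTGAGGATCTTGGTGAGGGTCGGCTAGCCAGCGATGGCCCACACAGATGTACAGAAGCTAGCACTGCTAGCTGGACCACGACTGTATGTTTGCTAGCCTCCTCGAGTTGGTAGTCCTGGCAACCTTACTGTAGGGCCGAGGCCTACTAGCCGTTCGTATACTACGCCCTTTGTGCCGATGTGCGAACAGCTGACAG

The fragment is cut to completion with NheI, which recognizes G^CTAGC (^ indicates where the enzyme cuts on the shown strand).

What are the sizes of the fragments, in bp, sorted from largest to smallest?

NheI sites (GCTAGC) start at positions 58, 92, 101, 127.
NheI cuts after the first base of each site, so after positions 58, 92, 101, 127.
Linear molecule, 4 cuts → 5 fragments:
  1–58 → 58 bp
  59–92 → 34 bp
  93–101 → 9 bp
  102–127 → 26 bp
  128–231 → 104 bp
Sorted largest to smallest: 104, 58, 34, 26, 9 bp.

104, 58, 34, 26, 9 bp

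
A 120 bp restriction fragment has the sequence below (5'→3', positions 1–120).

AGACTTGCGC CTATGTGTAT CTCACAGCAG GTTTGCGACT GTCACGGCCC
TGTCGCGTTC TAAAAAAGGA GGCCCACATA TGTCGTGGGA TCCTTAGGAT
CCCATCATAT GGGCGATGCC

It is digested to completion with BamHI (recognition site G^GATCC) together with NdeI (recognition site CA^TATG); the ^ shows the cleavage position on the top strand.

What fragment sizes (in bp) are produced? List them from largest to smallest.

BamHI sites (GGATCC) start at positions 88, 97.
BamHI cuts after the first base of each site, so after positions 88, 97.
NdeI sites (CATATG) start at positions 77, 106.
NdeI cuts after base 2 of each site, so after positions 78, 107.
Combined cut positions: 78, 88, 97, 107.
Linear molecule, 4 cuts → 5 fragments:
  1–78 → 78 bp
  79–88 → 10 bp
  89–97 → 9 bp
  98–107 → 10 bp
  108–120 → 13 bp
Sorted largest to smallest: 78, 13, 10, 10, 9 bp.

78, 13, 10, 10, 9 bp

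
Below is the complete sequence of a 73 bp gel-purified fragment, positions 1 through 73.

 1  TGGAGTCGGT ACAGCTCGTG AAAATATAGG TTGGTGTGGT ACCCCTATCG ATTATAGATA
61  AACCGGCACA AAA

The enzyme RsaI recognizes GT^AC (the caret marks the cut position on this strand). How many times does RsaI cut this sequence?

GTAC occurs starting at positions 9, 39.
RsaI cuts at 2 sites.

2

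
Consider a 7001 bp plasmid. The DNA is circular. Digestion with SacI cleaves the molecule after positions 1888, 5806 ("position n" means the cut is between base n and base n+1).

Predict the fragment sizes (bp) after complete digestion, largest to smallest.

Circular molecule, 2 cuts → 2 fragments:
  5806 − 1888 = 3918 bp
  wrap: 7001 − 5806 + 1888 = 3083 bp
Sorted largest to smallest: 3918, 3083 bp.

3918, 3083 bp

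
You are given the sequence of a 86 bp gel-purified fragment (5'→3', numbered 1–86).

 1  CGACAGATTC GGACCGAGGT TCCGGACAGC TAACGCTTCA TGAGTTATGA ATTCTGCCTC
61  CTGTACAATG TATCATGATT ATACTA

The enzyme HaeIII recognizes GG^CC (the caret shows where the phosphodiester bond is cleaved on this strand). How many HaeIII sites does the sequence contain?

0

No occurrence of GGCC is present in the sequence.
HaeIII does not cut: 0 sites.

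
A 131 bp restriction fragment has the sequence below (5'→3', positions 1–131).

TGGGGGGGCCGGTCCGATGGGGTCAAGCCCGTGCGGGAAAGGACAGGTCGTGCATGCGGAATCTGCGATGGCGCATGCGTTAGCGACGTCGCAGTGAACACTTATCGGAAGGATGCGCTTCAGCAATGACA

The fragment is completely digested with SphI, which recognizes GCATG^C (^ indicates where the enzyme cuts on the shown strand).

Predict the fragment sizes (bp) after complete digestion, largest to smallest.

SphI sites (GCATGC) start at positions 52, 73.
SphI cuts after base 5 of each site (before the last base), so after positions 56, 77.
Linear molecule, 2 cuts → 3 fragments:
  1–56 → 56 bp
  57–77 → 21 bp
  78–131 → 54 bp
Sorted largest to smallest: 56, 54, 21 bp.

56, 54, 21 bp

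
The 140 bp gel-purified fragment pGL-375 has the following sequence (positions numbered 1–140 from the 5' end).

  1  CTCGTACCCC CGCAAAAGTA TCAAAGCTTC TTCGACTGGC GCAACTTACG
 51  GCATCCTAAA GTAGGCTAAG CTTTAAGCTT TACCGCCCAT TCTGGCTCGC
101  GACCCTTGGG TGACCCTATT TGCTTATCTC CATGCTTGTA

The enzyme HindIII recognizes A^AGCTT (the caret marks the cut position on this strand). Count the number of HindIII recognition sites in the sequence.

AAGCTT occurs starting at positions 24, 68, 75.
HindIII cuts at 3 sites.

3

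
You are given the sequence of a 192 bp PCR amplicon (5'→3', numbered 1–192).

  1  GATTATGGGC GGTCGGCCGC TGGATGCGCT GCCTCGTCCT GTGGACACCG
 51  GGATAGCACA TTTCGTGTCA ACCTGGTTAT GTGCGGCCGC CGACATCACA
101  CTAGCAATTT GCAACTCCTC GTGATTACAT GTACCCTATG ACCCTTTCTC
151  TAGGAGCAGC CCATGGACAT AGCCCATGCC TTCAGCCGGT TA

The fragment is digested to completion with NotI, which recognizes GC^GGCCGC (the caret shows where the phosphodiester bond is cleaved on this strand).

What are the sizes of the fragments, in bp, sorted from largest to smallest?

108, 84 bp

The NotI site (GCGGCCGC) starts at position 83.
NotI cuts after base 2 of each site, so after position 84.
Linear molecule, 1 cut → 2 fragments:
  1–84 → 84 bp
  85–192 → 108 bp
Sorted largest to smallest: 108, 84 bp.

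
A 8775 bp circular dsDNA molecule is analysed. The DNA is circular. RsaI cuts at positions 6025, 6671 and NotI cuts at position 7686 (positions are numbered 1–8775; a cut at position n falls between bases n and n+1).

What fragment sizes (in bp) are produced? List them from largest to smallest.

Combined cut positions (sorted): 6025, 6671, 7686.
Circular molecule, 3 cuts → 3 fragments:
  6671 − 6025 = 646 bp
  7686 − 6671 = 1015 bp
  wrap: 8775 − 7686 + 6025 = 7114 bp
Sorted largest to smallest: 7114, 1015, 646 bp.

7114, 1015, 646 bp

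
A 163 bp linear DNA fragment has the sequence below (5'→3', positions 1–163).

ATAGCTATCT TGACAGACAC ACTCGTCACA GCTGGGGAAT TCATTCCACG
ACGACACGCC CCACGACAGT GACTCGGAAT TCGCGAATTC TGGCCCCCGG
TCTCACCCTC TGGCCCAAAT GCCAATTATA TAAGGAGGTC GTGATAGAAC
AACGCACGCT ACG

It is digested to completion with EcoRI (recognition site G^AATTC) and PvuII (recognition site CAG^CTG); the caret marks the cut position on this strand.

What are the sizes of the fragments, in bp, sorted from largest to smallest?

78, 40, 31, 8, 6 bp

EcoRI sites (GAATTC) start at positions 37, 77, 85.
EcoRI cuts after the first base of each site, so after positions 37, 77, 85.
The PvuII site (CAGCTG) starts at position 29.
PvuII cuts after base 3 of each site, so after position 31.
Combined cut positions: 31, 37, 77, 85.
Linear molecule, 4 cuts → 5 fragments:
  1–31 → 31 bp
  32–37 → 6 bp
  38–77 → 40 bp
  78–85 → 8 bp
  86–163 → 78 bp
Sorted largest to smallest: 78, 40, 31, 8, 6 bp.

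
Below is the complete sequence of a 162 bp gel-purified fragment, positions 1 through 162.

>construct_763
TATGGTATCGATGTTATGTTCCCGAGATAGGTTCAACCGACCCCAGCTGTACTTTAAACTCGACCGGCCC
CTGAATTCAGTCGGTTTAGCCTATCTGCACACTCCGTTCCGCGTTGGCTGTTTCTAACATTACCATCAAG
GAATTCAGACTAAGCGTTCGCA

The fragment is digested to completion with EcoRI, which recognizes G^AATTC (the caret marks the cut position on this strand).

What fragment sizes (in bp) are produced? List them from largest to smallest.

EcoRI sites (GAATTC) start at positions 73, 141.
EcoRI cuts after the first base of each site, so after positions 73, 141.
Linear molecule, 2 cuts → 3 fragments:
  1–73 → 73 bp
  74–141 → 68 bp
  142–162 → 21 bp
Sorted largest to smallest: 73, 68, 21 bp.

73, 68, 21 bp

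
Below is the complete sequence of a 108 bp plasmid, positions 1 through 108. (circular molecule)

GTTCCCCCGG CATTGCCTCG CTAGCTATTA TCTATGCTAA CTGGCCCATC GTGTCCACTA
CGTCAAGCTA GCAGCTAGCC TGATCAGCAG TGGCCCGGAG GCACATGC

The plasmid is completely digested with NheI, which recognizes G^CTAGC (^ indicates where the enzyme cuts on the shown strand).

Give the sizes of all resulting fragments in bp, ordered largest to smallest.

NheI sites (GCTAGC) start at positions 20, 67, 74.
NheI cuts after the first base of each site, so after positions 20, 67, 74.
Circular molecule, 3 cuts → 3 fragments:
  21–67 → 47 bp
  68–74 → 7 bp
  75–108 then 1–20 → 34 + 20 = 54 bp
Sorted largest to smallest: 54, 47, 7 bp.

54, 47, 7 bp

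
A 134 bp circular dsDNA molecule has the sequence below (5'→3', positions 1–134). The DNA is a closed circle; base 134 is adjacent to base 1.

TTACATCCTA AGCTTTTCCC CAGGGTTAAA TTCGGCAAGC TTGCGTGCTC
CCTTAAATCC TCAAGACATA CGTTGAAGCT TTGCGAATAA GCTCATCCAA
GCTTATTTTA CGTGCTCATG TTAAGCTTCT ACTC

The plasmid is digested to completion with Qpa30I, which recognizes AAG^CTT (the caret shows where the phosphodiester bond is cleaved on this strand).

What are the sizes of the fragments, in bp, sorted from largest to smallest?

39, 27, 24, 23, 21 bp

Qpa30I sites (AAGCTT) start at positions 10, 37, 76, 99, 123.
Qpa30I cuts after base 3 of each site, so after positions 12, 39, 78, 101, 125.
Circular molecule, 5 cuts → 5 fragments:
  13–39 → 27 bp
  40–78 → 39 bp
  79–101 → 23 bp
  102–125 → 24 bp
  126–134 then 1–12 → 9 + 12 = 21 bp
Sorted largest to smallest: 39, 27, 24, 23, 21 bp.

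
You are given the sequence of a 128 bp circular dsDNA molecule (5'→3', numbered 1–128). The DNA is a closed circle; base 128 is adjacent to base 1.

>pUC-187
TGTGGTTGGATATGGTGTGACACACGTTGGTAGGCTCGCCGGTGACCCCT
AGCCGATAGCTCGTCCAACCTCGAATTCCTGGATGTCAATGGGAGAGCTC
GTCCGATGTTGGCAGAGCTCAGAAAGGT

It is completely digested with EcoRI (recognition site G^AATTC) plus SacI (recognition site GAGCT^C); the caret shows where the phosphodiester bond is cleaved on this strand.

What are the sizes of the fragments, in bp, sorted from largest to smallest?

82, 26, 20 bp

The EcoRI site (GAATTC) starts at position 73.
EcoRI cuts after the first base of each site, so after position 73.
SacI sites (GAGCTC) start at positions 95, 115.
SacI cuts after base 5 of each site (before the last base), so after positions 99, 119.
Combined cut positions: 73, 99, 119.
Circular molecule, 3 cuts → 3 fragments:
  74–99 → 26 bp
  100–119 → 20 bp
  120–128 then 1–73 → 9 + 73 = 82 bp
Sorted largest to smallest: 82, 26, 20 bp.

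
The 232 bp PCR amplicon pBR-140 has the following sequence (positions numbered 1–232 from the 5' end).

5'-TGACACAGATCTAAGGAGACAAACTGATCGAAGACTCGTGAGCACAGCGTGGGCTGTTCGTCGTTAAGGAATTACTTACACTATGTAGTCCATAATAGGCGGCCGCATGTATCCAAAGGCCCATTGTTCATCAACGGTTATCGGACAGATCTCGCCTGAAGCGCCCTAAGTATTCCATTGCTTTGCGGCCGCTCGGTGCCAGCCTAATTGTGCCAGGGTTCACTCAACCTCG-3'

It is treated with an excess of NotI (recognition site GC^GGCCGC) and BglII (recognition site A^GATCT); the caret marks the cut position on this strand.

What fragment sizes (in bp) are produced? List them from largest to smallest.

NotI sites (GCGGCCGC) start at positions 99, 185.
NotI cuts after base 2 of each site, so after positions 100, 186.
BglII sites (AGATCT) start at positions 7, 147.
BglII cuts after the first base of each site, so after positions 7, 147.
Combined cut positions: 7, 100, 147, 186.
Linear molecule, 4 cuts → 5 fragments:
  1–7 → 7 bp
  8–100 → 93 bp
  101–147 → 47 bp
  148–186 → 39 bp
  187–232 → 46 bp
Sorted largest to smallest: 93, 47, 46, 39, 7 bp.

93, 47, 46, 39, 7 bp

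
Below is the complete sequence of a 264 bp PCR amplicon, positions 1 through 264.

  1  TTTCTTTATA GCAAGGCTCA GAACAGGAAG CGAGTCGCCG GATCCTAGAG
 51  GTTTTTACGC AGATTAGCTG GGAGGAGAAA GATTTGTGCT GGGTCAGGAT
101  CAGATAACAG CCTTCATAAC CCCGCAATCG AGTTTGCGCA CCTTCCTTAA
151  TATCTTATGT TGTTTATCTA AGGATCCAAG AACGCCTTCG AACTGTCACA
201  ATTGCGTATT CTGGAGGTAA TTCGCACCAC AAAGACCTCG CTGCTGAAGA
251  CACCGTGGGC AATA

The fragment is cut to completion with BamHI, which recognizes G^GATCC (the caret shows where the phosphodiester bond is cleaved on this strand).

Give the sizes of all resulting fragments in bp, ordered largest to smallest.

BamHI sites (GGATCC) start at positions 40, 172.
BamHI cuts after the first base of each site, so after positions 40, 172.
Linear molecule, 2 cuts → 3 fragments:
  1–40 → 40 bp
  41–172 → 132 bp
  173–264 → 92 bp
Sorted largest to smallest: 132, 92, 40 bp.

132, 92, 40 bp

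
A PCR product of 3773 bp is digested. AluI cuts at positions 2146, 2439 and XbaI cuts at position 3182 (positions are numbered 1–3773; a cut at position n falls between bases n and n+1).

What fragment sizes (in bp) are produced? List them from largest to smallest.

2146, 743, 591, 293 bp

Combined cut positions (sorted): 2146, 2439, 3182.
Linear molecule, 3 cuts → 4 fragments:
  2146 − 0 = 2146 bp
  2439 − 2146 = 293 bp
  3182 − 2439 = 743 bp
  3773 − 3182 = 591 bp
Sorted largest to smallest: 2146, 743, 591, 293 bp.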